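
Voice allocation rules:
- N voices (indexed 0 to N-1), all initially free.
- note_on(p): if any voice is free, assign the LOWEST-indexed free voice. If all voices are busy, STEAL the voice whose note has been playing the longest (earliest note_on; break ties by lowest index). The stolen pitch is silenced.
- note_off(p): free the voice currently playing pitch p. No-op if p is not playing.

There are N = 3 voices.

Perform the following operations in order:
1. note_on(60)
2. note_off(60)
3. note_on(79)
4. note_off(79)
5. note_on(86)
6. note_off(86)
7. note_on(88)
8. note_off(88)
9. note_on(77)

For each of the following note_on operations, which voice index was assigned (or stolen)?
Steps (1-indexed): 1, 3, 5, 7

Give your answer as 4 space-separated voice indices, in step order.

Op 1: note_on(60): voice 0 is free -> assigned | voices=[60 - -]
Op 2: note_off(60): free voice 0 | voices=[- - -]
Op 3: note_on(79): voice 0 is free -> assigned | voices=[79 - -]
Op 4: note_off(79): free voice 0 | voices=[- - -]
Op 5: note_on(86): voice 0 is free -> assigned | voices=[86 - -]
Op 6: note_off(86): free voice 0 | voices=[- - -]
Op 7: note_on(88): voice 0 is free -> assigned | voices=[88 - -]
Op 8: note_off(88): free voice 0 | voices=[- - -]
Op 9: note_on(77): voice 0 is free -> assigned | voices=[77 - -]

Answer: 0 0 0 0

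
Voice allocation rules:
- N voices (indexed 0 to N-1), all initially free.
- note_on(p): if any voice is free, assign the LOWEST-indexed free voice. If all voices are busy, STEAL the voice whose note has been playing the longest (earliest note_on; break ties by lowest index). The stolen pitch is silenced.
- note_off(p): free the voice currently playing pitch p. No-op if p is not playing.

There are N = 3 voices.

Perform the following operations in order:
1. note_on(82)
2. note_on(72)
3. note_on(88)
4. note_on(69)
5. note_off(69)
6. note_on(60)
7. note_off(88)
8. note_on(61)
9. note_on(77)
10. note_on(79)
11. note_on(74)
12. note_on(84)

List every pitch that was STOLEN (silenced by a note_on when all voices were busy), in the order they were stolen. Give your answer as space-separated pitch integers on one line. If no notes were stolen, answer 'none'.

Answer: 82 72 60 61 77

Derivation:
Op 1: note_on(82): voice 0 is free -> assigned | voices=[82 - -]
Op 2: note_on(72): voice 1 is free -> assigned | voices=[82 72 -]
Op 3: note_on(88): voice 2 is free -> assigned | voices=[82 72 88]
Op 4: note_on(69): all voices busy, STEAL voice 0 (pitch 82, oldest) -> assign | voices=[69 72 88]
Op 5: note_off(69): free voice 0 | voices=[- 72 88]
Op 6: note_on(60): voice 0 is free -> assigned | voices=[60 72 88]
Op 7: note_off(88): free voice 2 | voices=[60 72 -]
Op 8: note_on(61): voice 2 is free -> assigned | voices=[60 72 61]
Op 9: note_on(77): all voices busy, STEAL voice 1 (pitch 72, oldest) -> assign | voices=[60 77 61]
Op 10: note_on(79): all voices busy, STEAL voice 0 (pitch 60, oldest) -> assign | voices=[79 77 61]
Op 11: note_on(74): all voices busy, STEAL voice 2 (pitch 61, oldest) -> assign | voices=[79 77 74]
Op 12: note_on(84): all voices busy, STEAL voice 1 (pitch 77, oldest) -> assign | voices=[79 84 74]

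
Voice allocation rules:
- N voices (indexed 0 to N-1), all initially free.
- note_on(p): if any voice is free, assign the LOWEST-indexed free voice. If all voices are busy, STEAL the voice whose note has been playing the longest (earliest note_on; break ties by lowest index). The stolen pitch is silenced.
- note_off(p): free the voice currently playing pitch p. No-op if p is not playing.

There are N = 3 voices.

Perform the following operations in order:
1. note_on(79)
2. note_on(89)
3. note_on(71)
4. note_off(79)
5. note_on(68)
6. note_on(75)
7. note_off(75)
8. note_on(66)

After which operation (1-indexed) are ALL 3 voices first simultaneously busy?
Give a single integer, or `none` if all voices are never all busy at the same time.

Op 1: note_on(79): voice 0 is free -> assigned | voices=[79 - -]
Op 2: note_on(89): voice 1 is free -> assigned | voices=[79 89 -]
Op 3: note_on(71): voice 2 is free -> assigned | voices=[79 89 71]
Op 4: note_off(79): free voice 0 | voices=[- 89 71]
Op 5: note_on(68): voice 0 is free -> assigned | voices=[68 89 71]
Op 6: note_on(75): all voices busy, STEAL voice 1 (pitch 89, oldest) -> assign | voices=[68 75 71]
Op 7: note_off(75): free voice 1 | voices=[68 - 71]
Op 8: note_on(66): voice 1 is free -> assigned | voices=[68 66 71]

Answer: 3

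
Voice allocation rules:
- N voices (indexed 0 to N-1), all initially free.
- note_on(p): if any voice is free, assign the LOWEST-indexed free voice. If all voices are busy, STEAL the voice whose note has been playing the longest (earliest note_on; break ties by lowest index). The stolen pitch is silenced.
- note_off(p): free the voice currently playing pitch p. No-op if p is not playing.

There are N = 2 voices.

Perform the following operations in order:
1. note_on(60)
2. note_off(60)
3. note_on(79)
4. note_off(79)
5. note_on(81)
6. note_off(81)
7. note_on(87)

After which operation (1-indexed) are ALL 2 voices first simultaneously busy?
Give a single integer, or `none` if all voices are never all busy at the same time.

Answer: none

Derivation:
Op 1: note_on(60): voice 0 is free -> assigned | voices=[60 -]
Op 2: note_off(60): free voice 0 | voices=[- -]
Op 3: note_on(79): voice 0 is free -> assigned | voices=[79 -]
Op 4: note_off(79): free voice 0 | voices=[- -]
Op 5: note_on(81): voice 0 is free -> assigned | voices=[81 -]
Op 6: note_off(81): free voice 0 | voices=[- -]
Op 7: note_on(87): voice 0 is free -> assigned | voices=[87 -]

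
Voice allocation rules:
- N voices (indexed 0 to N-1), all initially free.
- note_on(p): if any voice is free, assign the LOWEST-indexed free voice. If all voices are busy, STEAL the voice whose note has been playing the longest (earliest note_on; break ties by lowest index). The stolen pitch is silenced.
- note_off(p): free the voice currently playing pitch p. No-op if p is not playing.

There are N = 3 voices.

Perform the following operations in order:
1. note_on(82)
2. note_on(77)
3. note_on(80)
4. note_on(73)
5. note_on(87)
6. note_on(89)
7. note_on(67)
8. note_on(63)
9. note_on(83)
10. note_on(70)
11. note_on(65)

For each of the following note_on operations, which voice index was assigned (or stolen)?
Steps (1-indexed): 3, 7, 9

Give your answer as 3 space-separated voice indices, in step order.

Op 1: note_on(82): voice 0 is free -> assigned | voices=[82 - -]
Op 2: note_on(77): voice 1 is free -> assigned | voices=[82 77 -]
Op 3: note_on(80): voice 2 is free -> assigned | voices=[82 77 80]
Op 4: note_on(73): all voices busy, STEAL voice 0 (pitch 82, oldest) -> assign | voices=[73 77 80]
Op 5: note_on(87): all voices busy, STEAL voice 1 (pitch 77, oldest) -> assign | voices=[73 87 80]
Op 6: note_on(89): all voices busy, STEAL voice 2 (pitch 80, oldest) -> assign | voices=[73 87 89]
Op 7: note_on(67): all voices busy, STEAL voice 0 (pitch 73, oldest) -> assign | voices=[67 87 89]
Op 8: note_on(63): all voices busy, STEAL voice 1 (pitch 87, oldest) -> assign | voices=[67 63 89]
Op 9: note_on(83): all voices busy, STEAL voice 2 (pitch 89, oldest) -> assign | voices=[67 63 83]
Op 10: note_on(70): all voices busy, STEAL voice 0 (pitch 67, oldest) -> assign | voices=[70 63 83]
Op 11: note_on(65): all voices busy, STEAL voice 1 (pitch 63, oldest) -> assign | voices=[70 65 83]

Answer: 2 0 2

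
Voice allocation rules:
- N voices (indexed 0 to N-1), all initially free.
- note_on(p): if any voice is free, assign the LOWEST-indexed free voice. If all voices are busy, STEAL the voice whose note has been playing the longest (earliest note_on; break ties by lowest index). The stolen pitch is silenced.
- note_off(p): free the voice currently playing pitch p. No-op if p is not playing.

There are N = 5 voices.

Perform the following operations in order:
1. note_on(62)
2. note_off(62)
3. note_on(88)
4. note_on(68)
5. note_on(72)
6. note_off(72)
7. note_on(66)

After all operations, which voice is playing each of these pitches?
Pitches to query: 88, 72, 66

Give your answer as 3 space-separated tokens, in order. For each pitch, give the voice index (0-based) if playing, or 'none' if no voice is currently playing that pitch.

Op 1: note_on(62): voice 0 is free -> assigned | voices=[62 - - - -]
Op 2: note_off(62): free voice 0 | voices=[- - - - -]
Op 3: note_on(88): voice 0 is free -> assigned | voices=[88 - - - -]
Op 4: note_on(68): voice 1 is free -> assigned | voices=[88 68 - - -]
Op 5: note_on(72): voice 2 is free -> assigned | voices=[88 68 72 - -]
Op 6: note_off(72): free voice 2 | voices=[88 68 - - -]
Op 7: note_on(66): voice 2 is free -> assigned | voices=[88 68 66 - -]

Answer: 0 none 2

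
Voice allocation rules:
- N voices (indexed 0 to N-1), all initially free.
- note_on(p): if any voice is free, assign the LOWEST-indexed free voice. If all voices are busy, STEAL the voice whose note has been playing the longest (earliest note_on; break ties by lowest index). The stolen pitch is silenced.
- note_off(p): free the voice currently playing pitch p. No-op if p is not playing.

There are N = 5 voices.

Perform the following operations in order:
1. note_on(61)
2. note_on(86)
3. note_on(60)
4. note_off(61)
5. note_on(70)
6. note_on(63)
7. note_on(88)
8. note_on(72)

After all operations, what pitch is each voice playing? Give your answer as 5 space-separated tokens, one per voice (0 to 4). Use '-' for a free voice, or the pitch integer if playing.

Answer: 70 72 60 63 88

Derivation:
Op 1: note_on(61): voice 0 is free -> assigned | voices=[61 - - - -]
Op 2: note_on(86): voice 1 is free -> assigned | voices=[61 86 - - -]
Op 3: note_on(60): voice 2 is free -> assigned | voices=[61 86 60 - -]
Op 4: note_off(61): free voice 0 | voices=[- 86 60 - -]
Op 5: note_on(70): voice 0 is free -> assigned | voices=[70 86 60 - -]
Op 6: note_on(63): voice 3 is free -> assigned | voices=[70 86 60 63 -]
Op 7: note_on(88): voice 4 is free -> assigned | voices=[70 86 60 63 88]
Op 8: note_on(72): all voices busy, STEAL voice 1 (pitch 86, oldest) -> assign | voices=[70 72 60 63 88]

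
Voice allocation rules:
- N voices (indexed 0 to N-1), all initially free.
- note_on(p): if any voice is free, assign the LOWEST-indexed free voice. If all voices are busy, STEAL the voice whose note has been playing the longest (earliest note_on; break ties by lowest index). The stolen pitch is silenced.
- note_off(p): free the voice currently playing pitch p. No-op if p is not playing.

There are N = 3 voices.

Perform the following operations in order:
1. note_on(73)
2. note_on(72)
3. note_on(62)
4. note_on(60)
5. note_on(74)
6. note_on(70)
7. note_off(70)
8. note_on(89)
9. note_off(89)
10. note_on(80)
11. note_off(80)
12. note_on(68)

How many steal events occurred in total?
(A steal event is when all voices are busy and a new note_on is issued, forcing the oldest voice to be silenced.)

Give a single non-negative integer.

Op 1: note_on(73): voice 0 is free -> assigned | voices=[73 - -]
Op 2: note_on(72): voice 1 is free -> assigned | voices=[73 72 -]
Op 3: note_on(62): voice 2 is free -> assigned | voices=[73 72 62]
Op 4: note_on(60): all voices busy, STEAL voice 0 (pitch 73, oldest) -> assign | voices=[60 72 62]
Op 5: note_on(74): all voices busy, STEAL voice 1 (pitch 72, oldest) -> assign | voices=[60 74 62]
Op 6: note_on(70): all voices busy, STEAL voice 2 (pitch 62, oldest) -> assign | voices=[60 74 70]
Op 7: note_off(70): free voice 2 | voices=[60 74 -]
Op 8: note_on(89): voice 2 is free -> assigned | voices=[60 74 89]
Op 9: note_off(89): free voice 2 | voices=[60 74 -]
Op 10: note_on(80): voice 2 is free -> assigned | voices=[60 74 80]
Op 11: note_off(80): free voice 2 | voices=[60 74 -]
Op 12: note_on(68): voice 2 is free -> assigned | voices=[60 74 68]

Answer: 3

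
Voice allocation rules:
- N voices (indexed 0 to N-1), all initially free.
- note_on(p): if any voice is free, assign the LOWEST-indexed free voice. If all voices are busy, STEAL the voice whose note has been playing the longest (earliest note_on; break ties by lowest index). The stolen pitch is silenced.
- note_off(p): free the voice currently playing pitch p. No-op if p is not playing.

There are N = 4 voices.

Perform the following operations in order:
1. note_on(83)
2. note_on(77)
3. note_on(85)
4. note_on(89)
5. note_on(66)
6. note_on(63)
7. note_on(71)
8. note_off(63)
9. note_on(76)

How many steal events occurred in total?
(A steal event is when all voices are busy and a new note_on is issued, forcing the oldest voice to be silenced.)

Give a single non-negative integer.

Answer: 3

Derivation:
Op 1: note_on(83): voice 0 is free -> assigned | voices=[83 - - -]
Op 2: note_on(77): voice 1 is free -> assigned | voices=[83 77 - -]
Op 3: note_on(85): voice 2 is free -> assigned | voices=[83 77 85 -]
Op 4: note_on(89): voice 3 is free -> assigned | voices=[83 77 85 89]
Op 5: note_on(66): all voices busy, STEAL voice 0 (pitch 83, oldest) -> assign | voices=[66 77 85 89]
Op 6: note_on(63): all voices busy, STEAL voice 1 (pitch 77, oldest) -> assign | voices=[66 63 85 89]
Op 7: note_on(71): all voices busy, STEAL voice 2 (pitch 85, oldest) -> assign | voices=[66 63 71 89]
Op 8: note_off(63): free voice 1 | voices=[66 - 71 89]
Op 9: note_on(76): voice 1 is free -> assigned | voices=[66 76 71 89]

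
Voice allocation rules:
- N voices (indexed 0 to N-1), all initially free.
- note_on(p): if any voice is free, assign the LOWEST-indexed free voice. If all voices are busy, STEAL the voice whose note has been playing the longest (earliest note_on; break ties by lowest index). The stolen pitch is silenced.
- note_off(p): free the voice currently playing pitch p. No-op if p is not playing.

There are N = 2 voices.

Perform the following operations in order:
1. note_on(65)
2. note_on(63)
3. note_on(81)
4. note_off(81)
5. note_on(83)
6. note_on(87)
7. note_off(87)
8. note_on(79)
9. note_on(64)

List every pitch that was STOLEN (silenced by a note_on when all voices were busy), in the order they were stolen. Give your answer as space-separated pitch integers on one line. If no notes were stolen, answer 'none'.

Answer: 65 63 83

Derivation:
Op 1: note_on(65): voice 0 is free -> assigned | voices=[65 -]
Op 2: note_on(63): voice 1 is free -> assigned | voices=[65 63]
Op 3: note_on(81): all voices busy, STEAL voice 0 (pitch 65, oldest) -> assign | voices=[81 63]
Op 4: note_off(81): free voice 0 | voices=[- 63]
Op 5: note_on(83): voice 0 is free -> assigned | voices=[83 63]
Op 6: note_on(87): all voices busy, STEAL voice 1 (pitch 63, oldest) -> assign | voices=[83 87]
Op 7: note_off(87): free voice 1 | voices=[83 -]
Op 8: note_on(79): voice 1 is free -> assigned | voices=[83 79]
Op 9: note_on(64): all voices busy, STEAL voice 0 (pitch 83, oldest) -> assign | voices=[64 79]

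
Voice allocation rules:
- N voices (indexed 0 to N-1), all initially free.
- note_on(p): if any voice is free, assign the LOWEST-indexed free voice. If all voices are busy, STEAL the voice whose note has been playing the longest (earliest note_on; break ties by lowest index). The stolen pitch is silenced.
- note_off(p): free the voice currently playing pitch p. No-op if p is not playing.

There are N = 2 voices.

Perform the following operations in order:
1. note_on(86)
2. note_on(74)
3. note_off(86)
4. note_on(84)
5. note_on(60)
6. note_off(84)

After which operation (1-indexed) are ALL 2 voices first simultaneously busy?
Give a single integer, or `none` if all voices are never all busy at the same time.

Op 1: note_on(86): voice 0 is free -> assigned | voices=[86 -]
Op 2: note_on(74): voice 1 is free -> assigned | voices=[86 74]
Op 3: note_off(86): free voice 0 | voices=[- 74]
Op 4: note_on(84): voice 0 is free -> assigned | voices=[84 74]
Op 5: note_on(60): all voices busy, STEAL voice 1 (pitch 74, oldest) -> assign | voices=[84 60]
Op 6: note_off(84): free voice 0 | voices=[- 60]

Answer: 2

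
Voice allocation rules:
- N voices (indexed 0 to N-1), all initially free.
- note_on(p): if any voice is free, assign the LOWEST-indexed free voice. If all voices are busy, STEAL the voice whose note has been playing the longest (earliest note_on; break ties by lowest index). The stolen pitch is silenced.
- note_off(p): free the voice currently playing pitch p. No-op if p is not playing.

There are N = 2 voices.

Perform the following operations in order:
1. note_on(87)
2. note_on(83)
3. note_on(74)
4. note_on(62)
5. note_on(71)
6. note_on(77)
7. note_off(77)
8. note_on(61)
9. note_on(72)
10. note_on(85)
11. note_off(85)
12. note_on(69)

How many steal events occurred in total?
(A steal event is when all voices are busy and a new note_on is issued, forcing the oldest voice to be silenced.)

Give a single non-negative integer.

Answer: 6

Derivation:
Op 1: note_on(87): voice 0 is free -> assigned | voices=[87 -]
Op 2: note_on(83): voice 1 is free -> assigned | voices=[87 83]
Op 3: note_on(74): all voices busy, STEAL voice 0 (pitch 87, oldest) -> assign | voices=[74 83]
Op 4: note_on(62): all voices busy, STEAL voice 1 (pitch 83, oldest) -> assign | voices=[74 62]
Op 5: note_on(71): all voices busy, STEAL voice 0 (pitch 74, oldest) -> assign | voices=[71 62]
Op 6: note_on(77): all voices busy, STEAL voice 1 (pitch 62, oldest) -> assign | voices=[71 77]
Op 7: note_off(77): free voice 1 | voices=[71 -]
Op 8: note_on(61): voice 1 is free -> assigned | voices=[71 61]
Op 9: note_on(72): all voices busy, STEAL voice 0 (pitch 71, oldest) -> assign | voices=[72 61]
Op 10: note_on(85): all voices busy, STEAL voice 1 (pitch 61, oldest) -> assign | voices=[72 85]
Op 11: note_off(85): free voice 1 | voices=[72 -]
Op 12: note_on(69): voice 1 is free -> assigned | voices=[72 69]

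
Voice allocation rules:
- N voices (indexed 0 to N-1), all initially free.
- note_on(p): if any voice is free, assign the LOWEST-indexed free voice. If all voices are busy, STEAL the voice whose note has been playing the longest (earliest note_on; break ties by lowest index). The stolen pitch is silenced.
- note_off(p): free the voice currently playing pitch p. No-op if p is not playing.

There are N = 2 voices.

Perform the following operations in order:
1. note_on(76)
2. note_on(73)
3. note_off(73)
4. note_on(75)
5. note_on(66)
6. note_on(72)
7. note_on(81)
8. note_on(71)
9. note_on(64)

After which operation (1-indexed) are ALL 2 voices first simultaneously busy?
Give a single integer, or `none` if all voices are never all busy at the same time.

Answer: 2

Derivation:
Op 1: note_on(76): voice 0 is free -> assigned | voices=[76 -]
Op 2: note_on(73): voice 1 is free -> assigned | voices=[76 73]
Op 3: note_off(73): free voice 1 | voices=[76 -]
Op 4: note_on(75): voice 1 is free -> assigned | voices=[76 75]
Op 5: note_on(66): all voices busy, STEAL voice 0 (pitch 76, oldest) -> assign | voices=[66 75]
Op 6: note_on(72): all voices busy, STEAL voice 1 (pitch 75, oldest) -> assign | voices=[66 72]
Op 7: note_on(81): all voices busy, STEAL voice 0 (pitch 66, oldest) -> assign | voices=[81 72]
Op 8: note_on(71): all voices busy, STEAL voice 1 (pitch 72, oldest) -> assign | voices=[81 71]
Op 9: note_on(64): all voices busy, STEAL voice 0 (pitch 81, oldest) -> assign | voices=[64 71]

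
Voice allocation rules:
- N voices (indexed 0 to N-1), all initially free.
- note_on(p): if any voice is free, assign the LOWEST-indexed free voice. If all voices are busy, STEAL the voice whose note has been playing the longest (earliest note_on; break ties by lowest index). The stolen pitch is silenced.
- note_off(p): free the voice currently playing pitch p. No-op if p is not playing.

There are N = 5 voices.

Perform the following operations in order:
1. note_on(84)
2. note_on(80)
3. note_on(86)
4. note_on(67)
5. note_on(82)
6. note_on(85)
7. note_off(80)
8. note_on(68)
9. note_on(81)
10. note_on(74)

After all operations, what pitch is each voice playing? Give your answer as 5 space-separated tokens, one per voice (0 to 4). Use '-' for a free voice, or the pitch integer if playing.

Op 1: note_on(84): voice 0 is free -> assigned | voices=[84 - - - -]
Op 2: note_on(80): voice 1 is free -> assigned | voices=[84 80 - - -]
Op 3: note_on(86): voice 2 is free -> assigned | voices=[84 80 86 - -]
Op 4: note_on(67): voice 3 is free -> assigned | voices=[84 80 86 67 -]
Op 5: note_on(82): voice 4 is free -> assigned | voices=[84 80 86 67 82]
Op 6: note_on(85): all voices busy, STEAL voice 0 (pitch 84, oldest) -> assign | voices=[85 80 86 67 82]
Op 7: note_off(80): free voice 1 | voices=[85 - 86 67 82]
Op 8: note_on(68): voice 1 is free -> assigned | voices=[85 68 86 67 82]
Op 9: note_on(81): all voices busy, STEAL voice 2 (pitch 86, oldest) -> assign | voices=[85 68 81 67 82]
Op 10: note_on(74): all voices busy, STEAL voice 3 (pitch 67, oldest) -> assign | voices=[85 68 81 74 82]

Answer: 85 68 81 74 82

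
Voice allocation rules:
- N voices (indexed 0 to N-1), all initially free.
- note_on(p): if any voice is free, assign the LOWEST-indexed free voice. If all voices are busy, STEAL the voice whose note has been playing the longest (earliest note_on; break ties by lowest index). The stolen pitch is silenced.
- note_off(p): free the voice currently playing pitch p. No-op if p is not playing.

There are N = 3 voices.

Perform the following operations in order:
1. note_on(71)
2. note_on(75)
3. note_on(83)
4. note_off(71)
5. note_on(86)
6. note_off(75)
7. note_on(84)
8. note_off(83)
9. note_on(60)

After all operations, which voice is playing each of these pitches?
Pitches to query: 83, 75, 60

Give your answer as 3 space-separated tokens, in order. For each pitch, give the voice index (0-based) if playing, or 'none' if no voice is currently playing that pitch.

Op 1: note_on(71): voice 0 is free -> assigned | voices=[71 - -]
Op 2: note_on(75): voice 1 is free -> assigned | voices=[71 75 -]
Op 3: note_on(83): voice 2 is free -> assigned | voices=[71 75 83]
Op 4: note_off(71): free voice 0 | voices=[- 75 83]
Op 5: note_on(86): voice 0 is free -> assigned | voices=[86 75 83]
Op 6: note_off(75): free voice 1 | voices=[86 - 83]
Op 7: note_on(84): voice 1 is free -> assigned | voices=[86 84 83]
Op 8: note_off(83): free voice 2 | voices=[86 84 -]
Op 9: note_on(60): voice 2 is free -> assigned | voices=[86 84 60]

Answer: none none 2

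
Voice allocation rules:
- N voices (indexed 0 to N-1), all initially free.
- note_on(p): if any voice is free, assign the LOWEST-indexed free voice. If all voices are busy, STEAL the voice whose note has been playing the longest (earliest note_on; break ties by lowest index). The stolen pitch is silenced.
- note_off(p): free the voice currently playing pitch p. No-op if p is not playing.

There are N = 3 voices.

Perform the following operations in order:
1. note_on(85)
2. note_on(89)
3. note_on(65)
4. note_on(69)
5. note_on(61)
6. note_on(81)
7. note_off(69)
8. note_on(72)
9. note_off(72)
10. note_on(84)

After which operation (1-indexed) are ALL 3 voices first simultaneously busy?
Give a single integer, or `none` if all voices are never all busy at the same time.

Op 1: note_on(85): voice 0 is free -> assigned | voices=[85 - -]
Op 2: note_on(89): voice 1 is free -> assigned | voices=[85 89 -]
Op 3: note_on(65): voice 2 is free -> assigned | voices=[85 89 65]
Op 4: note_on(69): all voices busy, STEAL voice 0 (pitch 85, oldest) -> assign | voices=[69 89 65]
Op 5: note_on(61): all voices busy, STEAL voice 1 (pitch 89, oldest) -> assign | voices=[69 61 65]
Op 6: note_on(81): all voices busy, STEAL voice 2 (pitch 65, oldest) -> assign | voices=[69 61 81]
Op 7: note_off(69): free voice 0 | voices=[- 61 81]
Op 8: note_on(72): voice 0 is free -> assigned | voices=[72 61 81]
Op 9: note_off(72): free voice 0 | voices=[- 61 81]
Op 10: note_on(84): voice 0 is free -> assigned | voices=[84 61 81]

Answer: 3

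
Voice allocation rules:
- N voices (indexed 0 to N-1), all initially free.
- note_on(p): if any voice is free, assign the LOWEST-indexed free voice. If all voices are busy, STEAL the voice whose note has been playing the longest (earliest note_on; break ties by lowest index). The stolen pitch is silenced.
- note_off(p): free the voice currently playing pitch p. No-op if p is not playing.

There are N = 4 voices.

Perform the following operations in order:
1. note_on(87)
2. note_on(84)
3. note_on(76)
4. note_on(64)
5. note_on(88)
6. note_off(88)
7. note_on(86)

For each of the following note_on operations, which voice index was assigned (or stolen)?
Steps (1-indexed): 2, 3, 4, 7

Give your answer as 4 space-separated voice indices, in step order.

Answer: 1 2 3 0

Derivation:
Op 1: note_on(87): voice 0 is free -> assigned | voices=[87 - - -]
Op 2: note_on(84): voice 1 is free -> assigned | voices=[87 84 - -]
Op 3: note_on(76): voice 2 is free -> assigned | voices=[87 84 76 -]
Op 4: note_on(64): voice 3 is free -> assigned | voices=[87 84 76 64]
Op 5: note_on(88): all voices busy, STEAL voice 0 (pitch 87, oldest) -> assign | voices=[88 84 76 64]
Op 6: note_off(88): free voice 0 | voices=[- 84 76 64]
Op 7: note_on(86): voice 0 is free -> assigned | voices=[86 84 76 64]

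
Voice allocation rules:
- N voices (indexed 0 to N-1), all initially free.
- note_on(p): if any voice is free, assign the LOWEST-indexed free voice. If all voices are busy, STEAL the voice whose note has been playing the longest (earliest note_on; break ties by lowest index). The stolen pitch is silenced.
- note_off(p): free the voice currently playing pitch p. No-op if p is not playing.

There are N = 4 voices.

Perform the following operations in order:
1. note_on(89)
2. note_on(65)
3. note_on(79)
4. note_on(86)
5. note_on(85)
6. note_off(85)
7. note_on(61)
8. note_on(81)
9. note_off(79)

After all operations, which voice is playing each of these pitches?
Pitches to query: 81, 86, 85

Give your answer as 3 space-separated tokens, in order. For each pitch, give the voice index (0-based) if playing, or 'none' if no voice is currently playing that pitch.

Answer: 1 3 none

Derivation:
Op 1: note_on(89): voice 0 is free -> assigned | voices=[89 - - -]
Op 2: note_on(65): voice 1 is free -> assigned | voices=[89 65 - -]
Op 3: note_on(79): voice 2 is free -> assigned | voices=[89 65 79 -]
Op 4: note_on(86): voice 3 is free -> assigned | voices=[89 65 79 86]
Op 5: note_on(85): all voices busy, STEAL voice 0 (pitch 89, oldest) -> assign | voices=[85 65 79 86]
Op 6: note_off(85): free voice 0 | voices=[- 65 79 86]
Op 7: note_on(61): voice 0 is free -> assigned | voices=[61 65 79 86]
Op 8: note_on(81): all voices busy, STEAL voice 1 (pitch 65, oldest) -> assign | voices=[61 81 79 86]
Op 9: note_off(79): free voice 2 | voices=[61 81 - 86]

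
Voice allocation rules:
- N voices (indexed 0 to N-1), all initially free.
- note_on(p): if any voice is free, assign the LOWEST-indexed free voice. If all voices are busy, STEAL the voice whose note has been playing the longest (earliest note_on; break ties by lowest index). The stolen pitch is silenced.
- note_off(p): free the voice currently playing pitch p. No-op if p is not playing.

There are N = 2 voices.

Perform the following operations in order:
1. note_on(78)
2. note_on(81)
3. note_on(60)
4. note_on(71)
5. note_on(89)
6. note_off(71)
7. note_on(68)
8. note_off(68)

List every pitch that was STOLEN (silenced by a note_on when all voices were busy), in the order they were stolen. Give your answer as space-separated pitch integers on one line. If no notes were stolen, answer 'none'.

Answer: 78 81 60

Derivation:
Op 1: note_on(78): voice 0 is free -> assigned | voices=[78 -]
Op 2: note_on(81): voice 1 is free -> assigned | voices=[78 81]
Op 3: note_on(60): all voices busy, STEAL voice 0 (pitch 78, oldest) -> assign | voices=[60 81]
Op 4: note_on(71): all voices busy, STEAL voice 1 (pitch 81, oldest) -> assign | voices=[60 71]
Op 5: note_on(89): all voices busy, STEAL voice 0 (pitch 60, oldest) -> assign | voices=[89 71]
Op 6: note_off(71): free voice 1 | voices=[89 -]
Op 7: note_on(68): voice 1 is free -> assigned | voices=[89 68]
Op 8: note_off(68): free voice 1 | voices=[89 -]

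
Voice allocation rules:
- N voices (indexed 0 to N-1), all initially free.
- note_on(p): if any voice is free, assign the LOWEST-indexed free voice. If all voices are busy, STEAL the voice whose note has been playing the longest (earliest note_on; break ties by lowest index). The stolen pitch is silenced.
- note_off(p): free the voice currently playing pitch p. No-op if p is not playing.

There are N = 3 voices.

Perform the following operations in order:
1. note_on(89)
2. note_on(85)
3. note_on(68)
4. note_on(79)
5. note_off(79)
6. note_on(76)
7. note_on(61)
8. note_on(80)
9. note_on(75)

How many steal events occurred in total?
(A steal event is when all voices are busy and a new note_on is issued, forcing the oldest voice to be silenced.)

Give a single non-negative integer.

Answer: 4

Derivation:
Op 1: note_on(89): voice 0 is free -> assigned | voices=[89 - -]
Op 2: note_on(85): voice 1 is free -> assigned | voices=[89 85 -]
Op 3: note_on(68): voice 2 is free -> assigned | voices=[89 85 68]
Op 4: note_on(79): all voices busy, STEAL voice 0 (pitch 89, oldest) -> assign | voices=[79 85 68]
Op 5: note_off(79): free voice 0 | voices=[- 85 68]
Op 6: note_on(76): voice 0 is free -> assigned | voices=[76 85 68]
Op 7: note_on(61): all voices busy, STEAL voice 1 (pitch 85, oldest) -> assign | voices=[76 61 68]
Op 8: note_on(80): all voices busy, STEAL voice 2 (pitch 68, oldest) -> assign | voices=[76 61 80]
Op 9: note_on(75): all voices busy, STEAL voice 0 (pitch 76, oldest) -> assign | voices=[75 61 80]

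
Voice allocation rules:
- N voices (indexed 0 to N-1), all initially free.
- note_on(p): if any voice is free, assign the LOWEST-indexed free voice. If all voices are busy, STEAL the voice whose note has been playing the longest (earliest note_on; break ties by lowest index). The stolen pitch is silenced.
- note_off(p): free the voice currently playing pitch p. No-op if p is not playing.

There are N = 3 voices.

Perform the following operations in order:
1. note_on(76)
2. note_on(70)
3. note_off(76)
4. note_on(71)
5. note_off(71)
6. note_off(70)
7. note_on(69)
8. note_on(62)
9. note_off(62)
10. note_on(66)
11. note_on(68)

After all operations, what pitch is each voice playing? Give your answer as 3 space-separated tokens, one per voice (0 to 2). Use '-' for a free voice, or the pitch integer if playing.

Op 1: note_on(76): voice 0 is free -> assigned | voices=[76 - -]
Op 2: note_on(70): voice 1 is free -> assigned | voices=[76 70 -]
Op 3: note_off(76): free voice 0 | voices=[- 70 -]
Op 4: note_on(71): voice 0 is free -> assigned | voices=[71 70 -]
Op 5: note_off(71): free voice 0 | voices=[- 70 -]
Op 6: note_off(70): free voice 1 | voices=[- - -]
Op 7: note_on(69): voice 0 is free -> assigned | voices=[69 - -]
Op 8: note_on(62): voice 1 is free -> assigned | voices=[69 62 -]
Op 9: note_off(62): free voice 1 | voices=[69 - -]
Op 10: note_on(66): voice 1 is free -> assigned | voices=[69 66 -]
Op 11: note_on(68): voice 2 is free -> assigned | voices=[69 66 68]

Answer: 69 66 68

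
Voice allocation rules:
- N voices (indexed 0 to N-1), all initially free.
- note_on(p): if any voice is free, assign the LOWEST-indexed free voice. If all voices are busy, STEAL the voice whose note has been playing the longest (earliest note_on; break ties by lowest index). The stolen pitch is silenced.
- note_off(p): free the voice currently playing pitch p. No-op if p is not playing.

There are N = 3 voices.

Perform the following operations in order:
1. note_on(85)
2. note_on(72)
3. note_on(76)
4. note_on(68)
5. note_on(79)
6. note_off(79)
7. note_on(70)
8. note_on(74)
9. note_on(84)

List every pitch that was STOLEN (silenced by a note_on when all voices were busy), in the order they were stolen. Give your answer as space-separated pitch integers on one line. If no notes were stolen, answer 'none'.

Answer: 85 72 76 68

Derivation:
Op 1: note_on(85): voice 0 is free -> assigned | voices=[85 - -]
Op 2: note_on(72): voice 1 is free -> assigned | voices=[85 72 -]
Op 3: note_on(76): voice 2 is free -> assigned | voices=[85 72 76]
Op 4: note_on(68): all voices busy, STEAL voice 0 (pitch 85, oldest) -> assign | voices=[68 72 76]
Op 5: note_on(79): all voices busy, STEAL voice 1 (pitch 72, oldest) -> assign | voices=[68 79 76]
Op 6: note_off(79): free voice 1 | voices=[68 - 76]
Op 7: note_on(70): voice 1 is free -> assigned | voices=[68 70 76]
Op 8: note_on(74): all voices busy, STEAL voice 2 (pitch 76, oldest) -> assign | voices=[68 70 74]
Op 9: note_on(84): all voices busy, STEAL voice 0 (pitch 68, oldest) -> assign | voices=[84 70 74]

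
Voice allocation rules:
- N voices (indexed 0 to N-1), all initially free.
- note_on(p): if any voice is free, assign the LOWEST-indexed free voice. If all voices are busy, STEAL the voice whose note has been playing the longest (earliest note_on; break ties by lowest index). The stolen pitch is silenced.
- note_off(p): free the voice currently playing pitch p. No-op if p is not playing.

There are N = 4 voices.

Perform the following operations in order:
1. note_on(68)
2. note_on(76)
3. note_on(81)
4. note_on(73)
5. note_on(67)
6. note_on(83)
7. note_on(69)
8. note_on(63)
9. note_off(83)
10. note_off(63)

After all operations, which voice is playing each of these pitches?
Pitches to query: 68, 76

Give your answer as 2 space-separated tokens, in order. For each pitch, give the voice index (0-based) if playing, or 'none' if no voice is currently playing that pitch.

Op 1: note_on(68): voice 0 is free -> assigned | voices=[68 - - -]
Op 2: note_on(76): voice 1 is free -> assigned | voices=[68 76 - -]
Op 3: note_on(81): voice 2 is free -> assigned | voices=[68 76 81 -]
Op 4: note_on(73): voice 3 is free -> assigned | voices=[68 76 81 73]
Op 5: note_on(67): all voices busy, STEAL voice 0 (pitch 68, oldest) -> assign | voices=[67 76 81 73]
Op 6: note_on(83): all voices busy, STEAL voice 1 (pitch 76, oldest) -> assign | voices=[67 83 81 73]
Op 7: note_on(69): all voices busy, STEAL voice 2 (pitch 81, oldest) -> assign | voices=[67 83 69 73]
Op 8: note_on(63): all voices busy, STEAL voice 3 (pitch 73, oldest) -> assign | voices=[67 83 69 63]
Op 9: note_off(83): free voice 1 | voices=[67 - 69 63]
Op 10: note_off(63): free voice 3 | voices=[67 - 69 -]

Answer: none none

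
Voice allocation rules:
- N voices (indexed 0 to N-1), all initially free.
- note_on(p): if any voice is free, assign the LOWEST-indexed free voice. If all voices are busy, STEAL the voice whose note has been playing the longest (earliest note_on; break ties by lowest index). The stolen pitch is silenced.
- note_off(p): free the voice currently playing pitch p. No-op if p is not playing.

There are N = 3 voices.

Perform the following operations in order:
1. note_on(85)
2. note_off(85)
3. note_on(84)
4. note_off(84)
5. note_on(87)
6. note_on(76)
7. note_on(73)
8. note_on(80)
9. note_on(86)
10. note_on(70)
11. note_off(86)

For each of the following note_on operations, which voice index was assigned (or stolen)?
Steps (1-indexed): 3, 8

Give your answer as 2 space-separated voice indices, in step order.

Answer: 0 0

Derivation:
Op 1: note_on(85): voice 0 is free -> assigned | voices=[85 - -]
Op 2: note_off(85): free voice 0 | voices=[- - -]
Op 3: note_on(84): voice 0 is free -> assigned | voices=[84 - -]
Op 4: note_off(84): free voice 0 | voices=[- - -]
Op 5: note_on(87): voice 0 is free -> assigned | voices=[87 - -]
Op 6: note_on(76): voice 1 is free -> assigned | voices=[87 76 -]
Op 7: note_on(73): voice 2 is free -> assigned | voices=[87 76 73]
Op 8: note_on(80): all voices busy, STEAL voice 0 (pitch 87, oldest) -> assign | voices=[80 76 73]
Op 9: note_on(86): all voices busy, STEAL voice 1 (pitch 76, oldest) -> assign | voices=[80 86 73]
Op 10: note_on(70): all voices busy, STEAL voice 2 (pitch 73, oldest) -> assign | voices=[80 86 70]
Op 11: note_off(86): free voice 1 | voices=[80 - 70]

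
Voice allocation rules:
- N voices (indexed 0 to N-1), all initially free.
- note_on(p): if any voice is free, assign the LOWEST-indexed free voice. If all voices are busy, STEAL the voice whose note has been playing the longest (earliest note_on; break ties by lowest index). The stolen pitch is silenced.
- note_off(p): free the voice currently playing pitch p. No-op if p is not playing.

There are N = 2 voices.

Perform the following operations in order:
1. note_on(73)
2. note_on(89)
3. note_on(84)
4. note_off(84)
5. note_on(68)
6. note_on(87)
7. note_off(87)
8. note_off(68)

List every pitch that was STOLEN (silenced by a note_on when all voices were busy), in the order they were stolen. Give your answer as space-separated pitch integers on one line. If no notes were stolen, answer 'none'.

Answer: 73 89

Derivation:
Op 1: note_on(73): voice 0 is free -> assigned | voices=[73 -]
Op 2: note_on(89): voice 1 is free -> assigned | voices=[73 89]
Op 3: note_on(84): all voices busy, STEAL voice 0 (pitch 73, oldest) -> assign | voices=[84 89]
Op 4: note_off(84): free voice 0 | voices=[- 89]
Op 5: note_on(68): voice 0 is free -> assigned | voices=[68 89]
Op 6: note_on(87): all voices busy, STEAL voice 1 (pitch 89, oldest) -> assign | voices=[68 87]
Op 7: note_off(87): free voice 1 | voices=[68 -]
Op 8: note_off(68): free voice 0 | voices=[- -]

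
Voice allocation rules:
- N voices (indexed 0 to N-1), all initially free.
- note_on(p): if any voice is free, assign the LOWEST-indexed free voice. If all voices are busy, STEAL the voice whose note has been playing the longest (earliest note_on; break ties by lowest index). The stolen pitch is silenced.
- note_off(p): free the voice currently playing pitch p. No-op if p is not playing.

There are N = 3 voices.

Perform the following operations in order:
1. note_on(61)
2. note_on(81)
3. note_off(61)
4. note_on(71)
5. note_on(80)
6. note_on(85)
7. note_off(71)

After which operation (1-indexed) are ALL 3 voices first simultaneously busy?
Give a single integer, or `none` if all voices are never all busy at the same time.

Answer: 5

Derivation:
Op 1: note_on(61): voice 0 is free -> assigned | voices=[61 - -]
Op 2: note_on(81): voice 1 is free -> assigned | voices=[61 81 -]
Op 3: note_off(61): free voice 0 | voices=[- 81 -]
Op 4: note_on(71): voice 0 is free -> assigned | voices=[71 81 -]
Op 5: note_on(80): voice 2 is free -> assigned | voices=[71 81 80]
Op 6: note_on(85): all voices busy, STEAL voice 1 (pitch 81, oldest) -> assign | voices=[71 85 80]
Op 7: note_off(71): free voice 0 | voices=[- 85 80]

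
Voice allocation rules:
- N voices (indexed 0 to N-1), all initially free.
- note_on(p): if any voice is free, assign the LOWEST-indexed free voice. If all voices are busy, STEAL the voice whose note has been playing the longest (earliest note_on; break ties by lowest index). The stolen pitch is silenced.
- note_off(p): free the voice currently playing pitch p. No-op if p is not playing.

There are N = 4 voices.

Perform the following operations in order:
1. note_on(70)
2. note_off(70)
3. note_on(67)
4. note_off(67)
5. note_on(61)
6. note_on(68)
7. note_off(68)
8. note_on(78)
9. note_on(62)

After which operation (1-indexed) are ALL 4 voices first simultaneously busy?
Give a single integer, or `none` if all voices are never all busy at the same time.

Answer: none

Derivation:
Op 1: note_on(70): voice 0 is free -> assigned | voices=[70 - - -]
Op 2: note_off(70): free voice 0 | voices=[- - - -]
Op 3: note_on(67): voice 0 is free -> assigned | voices=[67 - - -]
Op 4: note_off(67): free voice 0 | voices=[- - - -]
Op 5: note_on(61): voice 0 is free -> assigned | voices=[61 - - -]
Op 6: note_on(68): voice 1 is free -> assigned | voices=[61 68 - -]
Op 7: note_off(68): free voice 1 | voices=[61 - - -]
Op 8: note_on(78): voice 1 is free -> assigned | voices=[61 78 - -]
Op 9: note_on(62): voice 2 is free -> assigned | voices=[61 78 62 -]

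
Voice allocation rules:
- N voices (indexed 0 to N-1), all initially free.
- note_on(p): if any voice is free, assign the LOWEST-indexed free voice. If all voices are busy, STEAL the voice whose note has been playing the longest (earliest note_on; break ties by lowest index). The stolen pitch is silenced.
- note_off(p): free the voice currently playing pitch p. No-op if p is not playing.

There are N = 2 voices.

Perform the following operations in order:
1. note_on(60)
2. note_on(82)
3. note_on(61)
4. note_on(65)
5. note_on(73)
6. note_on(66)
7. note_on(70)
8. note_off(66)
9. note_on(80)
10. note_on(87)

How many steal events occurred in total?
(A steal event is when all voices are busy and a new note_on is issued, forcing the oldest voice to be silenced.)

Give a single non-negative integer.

Answer: 6

Derivation:
Op 1: note_on(60): voice 0 is free -> assigned | voices=[60 -]
Op 2: note_on(82): voice 1 is free -> assigned | voices=[60 82]
Op 3: note_on(61): all voices busy, STEAL voice 0 (pitch 60, oldest) -> assign | voices=[61 82]
Op 4: note_on(65): all voices busy, STEAL voice 1 (pitch 82, oldest) -> assign | voices=[61 65]
Op 5: note_on(73): all voices busy, STEAL voice 0 (pitch 61, oldest) -> assign | voices=[73 65]
Op 6: note_on(66): all voices busy, STEAL voice 1 (pitch 65, oldest) -> assign | voices=[73 66]
Op 7: note_on(70): all voices busy, STEAL voice 0 (pitch 73, oldest) -> assign | voices=[70 66]
Op 8: note_off(66): free voice 1 | voices=[70 -]
Op 9: note_on(80): voice 1 is free -> assigned | voices=[70 80]
Op 10: note_on(87): all voices busy, STEAL voice 0 (pitch 70, oldest) -> assign | voices=[87 80]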